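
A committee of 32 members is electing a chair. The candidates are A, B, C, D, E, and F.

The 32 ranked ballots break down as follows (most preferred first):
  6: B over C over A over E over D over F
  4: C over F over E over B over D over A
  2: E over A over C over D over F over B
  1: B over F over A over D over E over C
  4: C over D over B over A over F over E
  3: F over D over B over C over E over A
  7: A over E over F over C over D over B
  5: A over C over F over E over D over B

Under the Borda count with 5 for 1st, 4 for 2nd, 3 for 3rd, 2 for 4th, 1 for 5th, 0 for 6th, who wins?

C

A: 6×3 + 4×0 + 2×4 + 1×3 + 4×2 + 3×0 + 7×5 + 5×5 = 97
B: 6×5 + 4×2 + 2×0 + 1×5 + 4×3 + 3×3 + 7×0 + 5×0 = 64
C: 6×4 + 4×5 + 2×3 + 1×0 + 4×5 + 3×2 + 7×2 + 5×4 = 110
D: 6×1 + 4×1 + 2×2 + 1×2 + 4×4 + 3×4 + 7×1 + 5×1 = 56
E: 6×2 + 4×3 + 2×5 + 1×1 + 4×0 + 3×1 + 7×4 + 5×2 = 76
F: 6×0 + 4×4 + 2×1 + 1×4 + 4×1 + 3×5 + 7×3 + 5×3 = 77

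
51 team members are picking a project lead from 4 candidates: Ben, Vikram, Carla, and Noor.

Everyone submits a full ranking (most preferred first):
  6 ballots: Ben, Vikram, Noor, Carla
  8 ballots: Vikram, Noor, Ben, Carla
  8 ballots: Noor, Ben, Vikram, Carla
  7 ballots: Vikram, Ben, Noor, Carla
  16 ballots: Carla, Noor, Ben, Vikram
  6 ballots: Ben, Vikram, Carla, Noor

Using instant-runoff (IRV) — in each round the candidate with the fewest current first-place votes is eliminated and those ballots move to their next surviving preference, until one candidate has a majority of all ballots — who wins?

Ben

Round 1: Ben 12, Vikram 15, Carla 16, Noor 8. Noor eliminated.
Round 2: Ben 20, Vikram 15, Carla 16. Vikram eliminated.
Round 3: Ben 35, Carla 16. Ben has a majority (≥26).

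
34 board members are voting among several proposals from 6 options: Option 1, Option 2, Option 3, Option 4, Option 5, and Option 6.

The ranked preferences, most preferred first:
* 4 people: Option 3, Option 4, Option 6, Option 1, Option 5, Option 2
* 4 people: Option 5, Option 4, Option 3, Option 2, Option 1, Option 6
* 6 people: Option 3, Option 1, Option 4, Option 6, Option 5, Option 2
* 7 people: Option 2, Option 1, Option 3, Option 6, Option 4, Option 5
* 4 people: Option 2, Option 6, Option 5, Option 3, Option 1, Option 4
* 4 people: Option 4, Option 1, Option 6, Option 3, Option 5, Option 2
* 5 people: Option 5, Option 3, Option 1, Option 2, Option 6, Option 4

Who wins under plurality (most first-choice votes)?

Option 2

First-place votes: Option 1 0, Option 2 11, Option 3 10, Option 4 4, Option 5 9, Option 6 0.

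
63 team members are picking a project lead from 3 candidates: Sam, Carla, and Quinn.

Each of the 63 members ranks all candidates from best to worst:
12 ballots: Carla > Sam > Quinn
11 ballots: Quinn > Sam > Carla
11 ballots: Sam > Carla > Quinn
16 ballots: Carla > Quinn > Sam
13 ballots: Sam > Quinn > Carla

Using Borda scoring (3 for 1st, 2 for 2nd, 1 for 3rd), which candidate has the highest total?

Sam

Sam: 12×2 + 11×2 + 11×3 + 16×1 + 13×3 = 134
Carla: 12×3 + 11×1 + 11×2 + 16×3 + 13×1 = 130
Quinn: 12×1 + 11×3 + 11×1 + 16×2 + 13×2 = 114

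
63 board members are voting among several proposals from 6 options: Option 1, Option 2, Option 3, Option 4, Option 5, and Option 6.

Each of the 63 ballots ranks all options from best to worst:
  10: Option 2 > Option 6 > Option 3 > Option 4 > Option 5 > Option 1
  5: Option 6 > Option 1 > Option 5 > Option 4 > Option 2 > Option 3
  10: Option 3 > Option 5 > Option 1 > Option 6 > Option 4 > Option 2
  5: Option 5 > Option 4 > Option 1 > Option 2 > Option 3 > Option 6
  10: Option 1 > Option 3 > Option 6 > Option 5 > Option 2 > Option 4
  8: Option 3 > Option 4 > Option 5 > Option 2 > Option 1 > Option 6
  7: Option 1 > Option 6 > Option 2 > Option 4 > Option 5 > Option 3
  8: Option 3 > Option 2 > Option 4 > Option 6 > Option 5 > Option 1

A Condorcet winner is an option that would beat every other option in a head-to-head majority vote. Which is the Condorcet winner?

Option 3 vs Option 1: 36–27
Option 3 vs Option 2: 36–27
Option 3 vs Option 4: 46–17
Option 3 vs Option 5: 46–17
Option 3 vs Option 6: 41–22
Option 3 beats every other option.

Option 3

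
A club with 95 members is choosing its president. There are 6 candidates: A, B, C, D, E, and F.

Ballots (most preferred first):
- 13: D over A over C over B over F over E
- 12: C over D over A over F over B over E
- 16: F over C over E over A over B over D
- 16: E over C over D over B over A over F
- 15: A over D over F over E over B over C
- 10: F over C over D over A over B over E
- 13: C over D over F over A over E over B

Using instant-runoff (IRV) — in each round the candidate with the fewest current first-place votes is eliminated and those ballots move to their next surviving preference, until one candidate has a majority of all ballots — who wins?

Round 1: A 15, B 0, C 25, D 13, E 16, F 26. B eliminated.
Round 2: A 15, C 25, D 13, E 16, F 26. D eliminated.
Round 3: A 28, C 25, E 16, F 26. E eliminated.
Round 4: A 28, C 41, F 26. F eliminated.
Round 5: A 28, C 67. C has a majority (≥48).

C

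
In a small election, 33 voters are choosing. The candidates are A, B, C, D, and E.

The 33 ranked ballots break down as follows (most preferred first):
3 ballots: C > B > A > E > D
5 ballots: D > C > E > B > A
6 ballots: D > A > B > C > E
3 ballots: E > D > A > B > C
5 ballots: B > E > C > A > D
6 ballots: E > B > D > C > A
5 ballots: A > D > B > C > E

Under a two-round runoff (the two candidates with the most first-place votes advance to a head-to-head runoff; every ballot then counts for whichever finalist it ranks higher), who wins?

E

Round 1 first-place votes: A 5, B 5, C 3, D 11, E 9. D and E advance.
Runoff: D is ranked above E on 16 ballots, E above D on 17.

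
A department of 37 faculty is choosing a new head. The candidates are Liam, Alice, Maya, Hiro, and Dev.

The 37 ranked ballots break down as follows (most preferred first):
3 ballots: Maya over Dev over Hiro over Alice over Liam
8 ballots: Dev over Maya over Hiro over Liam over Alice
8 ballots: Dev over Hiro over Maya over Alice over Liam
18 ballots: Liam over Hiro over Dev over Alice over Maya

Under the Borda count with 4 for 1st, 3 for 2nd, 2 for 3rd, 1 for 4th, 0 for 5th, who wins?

Dev

Liam: 3×0 + 8×1 + 8×0 + 18×4 = 80
Alice: 3×1 + 8×0 + 8×1 + 18×1 = 29
Maya: 3×4 + 8×3 + 8×2 + 18×0 = 52
Hiro: 3×2 + 8×2 + 8×3 + 18×3 = 100
Dev: 3×3 + 8×4 + 8×4 + 18×2 = 109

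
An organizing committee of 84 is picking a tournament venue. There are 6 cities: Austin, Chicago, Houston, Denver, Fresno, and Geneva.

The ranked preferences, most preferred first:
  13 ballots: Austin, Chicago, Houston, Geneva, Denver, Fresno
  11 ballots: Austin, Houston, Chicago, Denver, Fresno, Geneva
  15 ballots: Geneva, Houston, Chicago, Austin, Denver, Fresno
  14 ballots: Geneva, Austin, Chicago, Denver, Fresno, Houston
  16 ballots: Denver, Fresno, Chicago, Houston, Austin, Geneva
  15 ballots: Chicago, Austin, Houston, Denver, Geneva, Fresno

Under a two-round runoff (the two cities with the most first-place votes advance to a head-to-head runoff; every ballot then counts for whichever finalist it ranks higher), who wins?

Austin

Round 1 first-place votes: Austin 24, Chicago 15, Houston 0, Denver 16, Fresno 0, Geneva 29. Geneva and Austin advance.
Runoff: Geneva is ranked above Austin on 29 ballots, Austin above Geneva on 55.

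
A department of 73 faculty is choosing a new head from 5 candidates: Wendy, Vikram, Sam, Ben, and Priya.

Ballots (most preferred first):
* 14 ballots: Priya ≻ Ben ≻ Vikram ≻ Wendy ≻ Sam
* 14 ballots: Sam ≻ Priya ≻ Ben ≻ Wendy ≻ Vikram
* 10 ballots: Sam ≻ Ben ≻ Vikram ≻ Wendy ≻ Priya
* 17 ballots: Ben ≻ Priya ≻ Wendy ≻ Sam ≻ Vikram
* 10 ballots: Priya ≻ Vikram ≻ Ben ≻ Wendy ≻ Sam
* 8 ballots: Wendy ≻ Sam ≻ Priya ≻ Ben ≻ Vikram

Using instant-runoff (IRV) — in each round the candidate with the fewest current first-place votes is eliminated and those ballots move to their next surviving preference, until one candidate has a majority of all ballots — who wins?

Priya

Round 1: Wendy 8, Vikram 0, Sam 24, Ben 17, Priya 24. Vikram eliminated.
Round 2: Wendy 8, Sam 24, Ben 17, Priya 24. Wendy eliminated.
Round 3: Sam 32, Ben 17, Priya 24. Ben eliminated.
Round 4: Sam 32, Priya 41. Priya has a majority (≥37).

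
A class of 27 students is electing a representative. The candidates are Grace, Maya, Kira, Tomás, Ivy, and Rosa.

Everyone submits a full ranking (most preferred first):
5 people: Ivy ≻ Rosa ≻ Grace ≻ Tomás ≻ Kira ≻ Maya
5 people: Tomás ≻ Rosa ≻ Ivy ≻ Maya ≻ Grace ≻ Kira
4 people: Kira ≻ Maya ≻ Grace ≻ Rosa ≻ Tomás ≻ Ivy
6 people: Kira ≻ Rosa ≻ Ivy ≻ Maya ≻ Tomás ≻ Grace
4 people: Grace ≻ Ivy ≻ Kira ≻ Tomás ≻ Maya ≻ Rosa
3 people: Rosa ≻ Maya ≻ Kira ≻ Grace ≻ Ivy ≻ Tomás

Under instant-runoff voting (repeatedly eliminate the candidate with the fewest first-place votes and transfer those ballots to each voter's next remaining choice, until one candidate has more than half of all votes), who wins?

Round 1: Grace 4, Maya 0, Kira 10, Tomás 5, Ivy 5, Rosa 3. Maya eliminated.
Round 2: Grace 4, Kira 10, Tomás 5, Ivy 5, Rosa 3. Rosa eliminated.
Round 3: Grace 4, Kira 13, Tomás 5, Ivy 5. Grace eliminated.
Round 4: Kira 13, Tomás 5, Ivy 9. Tomás eliminated.
Round 5: Kira 13, Ivy 14. Ivy has a majority (≥14).

Ivy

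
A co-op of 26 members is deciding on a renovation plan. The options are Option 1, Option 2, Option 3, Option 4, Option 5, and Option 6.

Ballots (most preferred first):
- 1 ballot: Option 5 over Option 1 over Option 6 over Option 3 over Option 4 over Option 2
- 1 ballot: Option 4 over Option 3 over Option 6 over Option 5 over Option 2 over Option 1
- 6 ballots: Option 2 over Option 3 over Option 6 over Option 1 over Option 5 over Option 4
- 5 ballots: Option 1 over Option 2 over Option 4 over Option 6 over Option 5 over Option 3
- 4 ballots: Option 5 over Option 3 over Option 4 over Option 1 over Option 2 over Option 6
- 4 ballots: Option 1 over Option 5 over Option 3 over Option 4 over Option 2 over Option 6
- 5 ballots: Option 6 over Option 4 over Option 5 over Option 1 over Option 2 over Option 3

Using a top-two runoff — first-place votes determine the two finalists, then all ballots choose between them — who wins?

Option 1

Round 1 first-place votes: Option 1 9, Option 2 6, Option 3 0, Option 4 1, Option 5 5, Option 6 5. Option 1 and Option 2 advance.
Runoff: Option 1 is ranked above Option 2 on 19 ballots, Option 2 above Option 1 on 7.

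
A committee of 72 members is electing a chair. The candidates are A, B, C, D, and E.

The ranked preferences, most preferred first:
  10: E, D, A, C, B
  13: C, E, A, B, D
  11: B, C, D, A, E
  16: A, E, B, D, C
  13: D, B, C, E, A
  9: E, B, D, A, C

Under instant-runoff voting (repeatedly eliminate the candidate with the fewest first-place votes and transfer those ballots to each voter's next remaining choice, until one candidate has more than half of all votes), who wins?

Round 1: A 16, B 11, C 13, D 13, E 19. B eliminated.
Round 2: A 16, C 24, D 13, E 19. D eliminated.
Round 3: A 16, C 37, E 19. C has a majority (≥37).

C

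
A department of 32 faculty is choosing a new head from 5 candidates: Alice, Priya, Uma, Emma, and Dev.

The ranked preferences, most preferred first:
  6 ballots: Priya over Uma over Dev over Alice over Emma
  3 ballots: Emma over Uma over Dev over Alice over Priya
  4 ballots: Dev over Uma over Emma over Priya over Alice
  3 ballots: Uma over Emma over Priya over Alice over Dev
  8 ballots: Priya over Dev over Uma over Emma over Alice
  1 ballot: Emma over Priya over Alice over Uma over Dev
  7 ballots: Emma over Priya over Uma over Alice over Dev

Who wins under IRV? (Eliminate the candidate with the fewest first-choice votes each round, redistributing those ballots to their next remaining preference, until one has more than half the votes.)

Emma

Round 1: Alice 0, Priya 14, Uma 3, Emma 11, Dev 4. Alice eliminated.
Round 2: Priya 14, Uma 3, Emma 11, Dev 4. Uma eliminated.
Round 3: Priya 14, Emma 14, Dev 4. Dev eliminated.
Round 4: Priya 14, Emma 18. Emma has a majority (≥17).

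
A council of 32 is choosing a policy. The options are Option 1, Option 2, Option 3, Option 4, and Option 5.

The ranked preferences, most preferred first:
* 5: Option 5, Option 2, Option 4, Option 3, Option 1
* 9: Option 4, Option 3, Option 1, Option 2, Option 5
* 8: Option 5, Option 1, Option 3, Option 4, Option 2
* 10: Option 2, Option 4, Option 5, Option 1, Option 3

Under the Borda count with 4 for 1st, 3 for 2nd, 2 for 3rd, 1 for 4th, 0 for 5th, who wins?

Option 4

Option 1: 5×0 + 9×2 + 8×3 + 10×1 = 52
Option 2: 5×3 + 9×1 + 8×0 + 10×4 = 64
Option 3: 5×1 + 9×3 + 8×2 + 10×0 = 48
Option 4: 5×2 + 9×4 + 8×1 + 10×3 = 84
Option 5: 5×4 + 9×0 + 8×4 + 10×2 = 72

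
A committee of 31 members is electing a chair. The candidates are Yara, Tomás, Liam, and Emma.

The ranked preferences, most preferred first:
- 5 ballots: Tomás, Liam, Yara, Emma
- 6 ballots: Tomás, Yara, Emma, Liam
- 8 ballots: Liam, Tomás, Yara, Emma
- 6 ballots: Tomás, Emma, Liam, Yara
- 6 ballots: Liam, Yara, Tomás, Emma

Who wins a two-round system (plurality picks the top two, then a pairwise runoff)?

Round 1 first-place votes: Yara 0, Tomás 17, Liam 14, Emma 0. Tomás and Liam advance.
Runoff: Tomás is ranked above Liam on 17 ballots, Liam above Tomás on 14.

Tomás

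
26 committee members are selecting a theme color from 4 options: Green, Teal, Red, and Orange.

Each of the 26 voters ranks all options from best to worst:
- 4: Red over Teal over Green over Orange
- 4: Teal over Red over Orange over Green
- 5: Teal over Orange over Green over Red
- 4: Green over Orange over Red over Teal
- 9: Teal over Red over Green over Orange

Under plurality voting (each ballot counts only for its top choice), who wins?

Teal

First-place votes: Green 4, Teal 18, Red 4, Orange 0.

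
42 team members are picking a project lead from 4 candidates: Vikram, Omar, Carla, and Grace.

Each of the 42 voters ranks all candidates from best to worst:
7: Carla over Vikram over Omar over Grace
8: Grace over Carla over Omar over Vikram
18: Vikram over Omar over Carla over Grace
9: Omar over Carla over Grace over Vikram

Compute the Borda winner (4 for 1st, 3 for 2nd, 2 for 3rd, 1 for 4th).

Omar

Vikram: 7×3 + 8×1 + 18×4 + 9×1 = 110
Omar: 7×2 + 8×2 + 18×3 + 9×4 = 120
Carla: 7×4 + 8×3 + 18×2 + 9×3 = 115
Grace: 7×1 + 8×4 + 18×1 + 9×2 = 75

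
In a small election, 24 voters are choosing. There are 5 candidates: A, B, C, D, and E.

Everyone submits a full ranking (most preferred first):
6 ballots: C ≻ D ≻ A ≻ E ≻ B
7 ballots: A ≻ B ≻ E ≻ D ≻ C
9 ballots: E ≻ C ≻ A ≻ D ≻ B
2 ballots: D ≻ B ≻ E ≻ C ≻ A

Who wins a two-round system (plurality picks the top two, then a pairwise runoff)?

Round 1 first-place votes: A 7, B 0, C 6, D 2, E 9. E and A advance.
Runoff: E is ranked above A on 11 ballots, A above E on 13.

A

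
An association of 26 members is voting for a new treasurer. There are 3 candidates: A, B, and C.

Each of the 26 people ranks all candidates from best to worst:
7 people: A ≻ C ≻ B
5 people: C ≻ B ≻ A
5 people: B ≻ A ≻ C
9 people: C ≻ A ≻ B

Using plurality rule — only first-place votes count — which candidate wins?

C

First-place votes: A 7, B 5, C 14.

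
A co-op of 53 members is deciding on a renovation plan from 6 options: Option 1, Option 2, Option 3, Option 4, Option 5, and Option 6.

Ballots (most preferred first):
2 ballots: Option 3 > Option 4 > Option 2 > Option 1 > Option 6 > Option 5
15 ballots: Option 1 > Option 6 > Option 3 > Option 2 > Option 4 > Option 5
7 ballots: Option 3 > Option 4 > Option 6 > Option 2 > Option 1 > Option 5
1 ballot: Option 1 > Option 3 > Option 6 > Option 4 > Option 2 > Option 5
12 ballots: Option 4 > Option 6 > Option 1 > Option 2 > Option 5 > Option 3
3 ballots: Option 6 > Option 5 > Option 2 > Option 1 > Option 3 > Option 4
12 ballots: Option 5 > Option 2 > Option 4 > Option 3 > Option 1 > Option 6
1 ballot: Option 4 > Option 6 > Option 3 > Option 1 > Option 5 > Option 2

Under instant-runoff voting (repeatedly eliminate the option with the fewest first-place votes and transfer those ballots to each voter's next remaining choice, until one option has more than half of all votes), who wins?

Round 1: Option 1 16, Option 2 0, Option 3 9, Option 4 13, Option 5 12, Option 6 3. Option 2 eliminated.
Round 2: Option 1 16, Option 3 9, Option 4 13, Option 5 12, Option 6 3. Option 6 eliminated.
Round 3: Option 1 16, Option 3 9, Option 4 13, Option 5 15. Option 3 eliminated.
Round 4: Option 1 16, Option 4 22, Option 5 15. Option 5 eliminated.
Round 5: Option 1 19, Option 4 34. Option 4 has a majority (≥27).

Option 4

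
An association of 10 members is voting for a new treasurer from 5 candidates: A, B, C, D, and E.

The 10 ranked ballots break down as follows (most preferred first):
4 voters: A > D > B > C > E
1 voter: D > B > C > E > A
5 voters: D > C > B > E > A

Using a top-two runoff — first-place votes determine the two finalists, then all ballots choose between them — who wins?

Round 1 first-place votes: A 4, B 0, C 0, D 6, E 0. D and A advance.
Runoff: D is ranked above A on 6 ballots, A above D on 4.

D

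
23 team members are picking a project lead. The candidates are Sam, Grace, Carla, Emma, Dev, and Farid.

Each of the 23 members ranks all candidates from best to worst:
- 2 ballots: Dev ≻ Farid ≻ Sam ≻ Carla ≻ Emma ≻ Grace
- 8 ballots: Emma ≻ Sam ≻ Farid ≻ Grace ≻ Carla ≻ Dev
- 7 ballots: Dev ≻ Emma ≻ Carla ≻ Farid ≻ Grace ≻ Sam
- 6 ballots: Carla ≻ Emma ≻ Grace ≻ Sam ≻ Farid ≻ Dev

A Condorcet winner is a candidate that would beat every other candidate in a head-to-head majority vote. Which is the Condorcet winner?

Emma

Emma vs Sam: 21–2
Emma vs Grace: 23–0
Emma vs Carla: 15–8
Emma vs Dev: 14–9
Emma vs Farid: 21–2
Emma beats every other candidate.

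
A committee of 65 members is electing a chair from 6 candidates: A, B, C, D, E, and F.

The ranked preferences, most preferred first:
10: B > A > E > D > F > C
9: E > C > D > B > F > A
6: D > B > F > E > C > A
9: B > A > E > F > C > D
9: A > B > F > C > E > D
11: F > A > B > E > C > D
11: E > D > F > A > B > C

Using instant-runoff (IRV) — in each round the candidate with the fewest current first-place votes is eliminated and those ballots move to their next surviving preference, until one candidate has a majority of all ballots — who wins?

B

Round 1: A 9, B 19, C 0, D 6, E 20, F 11. C eliminated.
Round 2: A 9, B 19, D 6, E 20, F 11. D eliminated.
Round 3: A 9, B 25, E 20, F 11. A eliminated.
Round 4: B 34, E 20, F 11. B has a majority (≥33).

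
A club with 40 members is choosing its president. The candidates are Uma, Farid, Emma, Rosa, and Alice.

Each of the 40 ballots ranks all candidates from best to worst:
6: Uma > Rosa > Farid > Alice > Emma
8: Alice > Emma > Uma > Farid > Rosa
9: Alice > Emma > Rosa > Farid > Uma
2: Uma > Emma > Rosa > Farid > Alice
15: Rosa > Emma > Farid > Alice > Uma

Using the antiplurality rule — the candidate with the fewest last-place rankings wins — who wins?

Farid

Last-place votes: Uma 24, Farid 0, Emma 6, Rosa 8, Alice 2.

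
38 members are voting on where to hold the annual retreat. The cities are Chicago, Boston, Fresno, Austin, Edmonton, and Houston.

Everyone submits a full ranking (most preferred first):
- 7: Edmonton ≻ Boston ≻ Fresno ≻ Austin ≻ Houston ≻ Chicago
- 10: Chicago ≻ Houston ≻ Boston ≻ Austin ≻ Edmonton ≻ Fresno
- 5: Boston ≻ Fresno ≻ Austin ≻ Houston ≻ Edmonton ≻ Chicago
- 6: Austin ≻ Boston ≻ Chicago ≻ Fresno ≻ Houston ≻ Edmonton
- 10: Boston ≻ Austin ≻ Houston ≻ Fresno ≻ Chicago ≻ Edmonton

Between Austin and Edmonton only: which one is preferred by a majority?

Austin

Austin is ranked above Edmonton on 31 ballots; Edmonton above Austin on 7.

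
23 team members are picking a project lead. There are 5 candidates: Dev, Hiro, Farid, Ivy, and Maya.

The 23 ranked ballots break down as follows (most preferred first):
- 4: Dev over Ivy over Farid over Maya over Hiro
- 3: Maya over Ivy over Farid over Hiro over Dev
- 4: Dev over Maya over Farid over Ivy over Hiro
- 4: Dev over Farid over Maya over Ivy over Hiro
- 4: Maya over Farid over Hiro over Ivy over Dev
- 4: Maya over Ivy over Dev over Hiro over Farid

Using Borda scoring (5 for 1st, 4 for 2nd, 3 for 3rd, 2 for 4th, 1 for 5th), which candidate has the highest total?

Dev: 4×5 + 3×1 + 4×5 + 4×5 + 4×1 + 4×3 = 79
Hiro: 4×1 + 3×2 + 4×1 + 4×1 + 4×3 + 4×2 = 38
Farid: 4×3 + 3×3 + 4×3 + 4×4 + 4×4 + 4×1 = 69
Ivy: 4×4 + 3×4 + 4×2 + 4×2 + 4×2 + 4×4 = 68
Maya: 4×2 + 3×5 + 4×4 + 4×3 + 4×5 + 4×5 = 91

Maya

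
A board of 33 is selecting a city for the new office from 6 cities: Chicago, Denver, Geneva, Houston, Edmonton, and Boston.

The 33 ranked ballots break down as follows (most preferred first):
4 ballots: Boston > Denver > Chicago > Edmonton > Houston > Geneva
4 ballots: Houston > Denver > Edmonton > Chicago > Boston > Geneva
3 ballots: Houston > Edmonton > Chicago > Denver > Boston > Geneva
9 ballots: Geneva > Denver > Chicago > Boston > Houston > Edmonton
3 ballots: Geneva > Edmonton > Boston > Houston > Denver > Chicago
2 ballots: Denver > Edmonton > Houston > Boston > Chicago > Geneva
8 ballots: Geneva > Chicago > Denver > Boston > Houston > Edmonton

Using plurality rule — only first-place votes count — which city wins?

Geneva

First-place votes: Chicago 0, Denver 2, Geneva 20, Houston 7, Edmonton 0, Boston 4.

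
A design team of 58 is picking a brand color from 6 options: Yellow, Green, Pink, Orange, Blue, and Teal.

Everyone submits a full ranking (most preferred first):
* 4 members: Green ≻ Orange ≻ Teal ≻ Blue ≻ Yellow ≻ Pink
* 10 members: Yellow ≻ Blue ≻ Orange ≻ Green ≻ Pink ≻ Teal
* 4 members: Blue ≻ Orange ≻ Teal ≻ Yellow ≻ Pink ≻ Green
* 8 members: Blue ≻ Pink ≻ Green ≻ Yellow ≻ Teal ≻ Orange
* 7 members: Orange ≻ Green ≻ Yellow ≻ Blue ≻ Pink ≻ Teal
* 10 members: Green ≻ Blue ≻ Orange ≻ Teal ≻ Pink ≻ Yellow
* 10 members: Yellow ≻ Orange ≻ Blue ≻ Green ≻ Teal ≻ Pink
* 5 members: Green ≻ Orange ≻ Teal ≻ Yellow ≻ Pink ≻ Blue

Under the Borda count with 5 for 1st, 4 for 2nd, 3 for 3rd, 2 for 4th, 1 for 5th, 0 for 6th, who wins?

Blue

Yellow: 4×1 + 10×5 + 4×2 + 8×2 + 7×3 + 10×0 + 10×5 + 5×2 = 159
Green: 4×5 + 10×2 + 4×0 + 8×3 + 7×4 + 10×5 + 10×2 + 5×5 = 187
Pink: 4×0 + 10×1 + 4×1 + 8×4 + 7×1 + 10×1 + 10×0 + 5×1 = 68
Orange: 4×4 + 10×3 + 4×4 + 8×0 + 7×5 + 10×3 + 10×4 + 5×4 = 187
Blue: 4×2 + 10×4 + 4×5 + 8×5 + 7×2 + 10×4 + 10×3 + 5×0 = 192
Teal: 4×3 + 10×0 + 4×3 + 8×1 + 7×0 + 10×2 + 10×1 + 5×3 = 77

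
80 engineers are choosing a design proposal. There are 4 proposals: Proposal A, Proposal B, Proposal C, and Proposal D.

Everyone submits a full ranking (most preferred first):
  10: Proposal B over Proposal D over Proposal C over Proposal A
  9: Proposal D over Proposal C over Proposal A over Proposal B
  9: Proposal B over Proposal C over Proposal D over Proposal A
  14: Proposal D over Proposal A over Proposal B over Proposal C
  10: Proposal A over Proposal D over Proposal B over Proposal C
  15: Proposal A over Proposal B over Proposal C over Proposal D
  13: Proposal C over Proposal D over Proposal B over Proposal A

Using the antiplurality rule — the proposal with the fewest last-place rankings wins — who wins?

Proposal B

Last-place votes: Proposal A 32, Proposal B 9, Proposal C 24, Proposal D 15.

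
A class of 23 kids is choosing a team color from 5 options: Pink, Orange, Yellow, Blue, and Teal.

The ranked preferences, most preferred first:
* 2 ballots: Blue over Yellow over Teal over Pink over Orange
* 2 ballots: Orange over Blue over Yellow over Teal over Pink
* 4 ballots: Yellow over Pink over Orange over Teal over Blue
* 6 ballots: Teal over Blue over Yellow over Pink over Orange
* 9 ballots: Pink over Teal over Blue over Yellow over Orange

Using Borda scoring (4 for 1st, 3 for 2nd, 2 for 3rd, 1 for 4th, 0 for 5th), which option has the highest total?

Teal

Pink: 2×1 + 2×0 + 4×3 + 6×1 + 9×4 = 56
Orange: 2×0 + 2×4 + 4×2 + 6×0 + 9×0 = 16
Yellow: 2×3 + 2×2 + 4×4 + 6×2 + 9×1 = 47
Blue: 2×4 + 2×3 + 4×0 + 6×3 + 9×2 = 50
Teal: 2×2 + 2×1 + 4×1 + 6×4 + 9×3 = 61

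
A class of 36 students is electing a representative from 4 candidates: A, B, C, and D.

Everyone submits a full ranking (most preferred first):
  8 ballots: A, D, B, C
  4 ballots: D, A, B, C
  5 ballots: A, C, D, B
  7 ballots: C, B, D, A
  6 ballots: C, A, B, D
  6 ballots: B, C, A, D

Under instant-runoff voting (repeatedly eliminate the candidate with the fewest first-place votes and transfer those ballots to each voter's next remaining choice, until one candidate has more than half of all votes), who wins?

Round 1: A 13, B 6, C 13, D 4. D eliminated.
Round 2: A 17, B 6, C 13. B eliminated.
Round 3: A 17, C 19. C has a majority (≥19).

C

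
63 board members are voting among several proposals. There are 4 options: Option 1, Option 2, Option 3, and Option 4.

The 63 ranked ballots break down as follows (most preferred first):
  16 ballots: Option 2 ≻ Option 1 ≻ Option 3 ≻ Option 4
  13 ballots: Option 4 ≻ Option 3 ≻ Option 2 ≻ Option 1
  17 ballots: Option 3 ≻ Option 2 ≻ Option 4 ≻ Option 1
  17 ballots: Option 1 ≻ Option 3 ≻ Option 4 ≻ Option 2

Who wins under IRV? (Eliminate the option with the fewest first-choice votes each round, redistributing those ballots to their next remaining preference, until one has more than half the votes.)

Option 1

Round 1: Option 1 17, Option 2 16, Option 3 17, Option 4 13. Option 4 eliminated.
Round 2: Option 1 17, Option 2 16, Option 3 30. Option 2 eliminated.
Round 3: Option 1 33, Option 3 30. Option 1 has a majority (≥32).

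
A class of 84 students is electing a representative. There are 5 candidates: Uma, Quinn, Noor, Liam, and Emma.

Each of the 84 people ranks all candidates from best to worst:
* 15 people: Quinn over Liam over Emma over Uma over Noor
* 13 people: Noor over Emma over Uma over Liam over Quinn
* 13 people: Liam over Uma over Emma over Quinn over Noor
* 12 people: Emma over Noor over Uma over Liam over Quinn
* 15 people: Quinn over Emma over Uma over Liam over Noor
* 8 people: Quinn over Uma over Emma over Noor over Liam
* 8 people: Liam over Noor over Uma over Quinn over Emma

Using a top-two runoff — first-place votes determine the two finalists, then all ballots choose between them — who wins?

Round 1 first-place votes: Uma 0, Quinn 38, Noor 13, Liam 21, Emma 12. Quinn and Liam advance.
Runoff: Quinn is ranked above Liam on 38 ballots, Liam above Quinn on 46.

Liam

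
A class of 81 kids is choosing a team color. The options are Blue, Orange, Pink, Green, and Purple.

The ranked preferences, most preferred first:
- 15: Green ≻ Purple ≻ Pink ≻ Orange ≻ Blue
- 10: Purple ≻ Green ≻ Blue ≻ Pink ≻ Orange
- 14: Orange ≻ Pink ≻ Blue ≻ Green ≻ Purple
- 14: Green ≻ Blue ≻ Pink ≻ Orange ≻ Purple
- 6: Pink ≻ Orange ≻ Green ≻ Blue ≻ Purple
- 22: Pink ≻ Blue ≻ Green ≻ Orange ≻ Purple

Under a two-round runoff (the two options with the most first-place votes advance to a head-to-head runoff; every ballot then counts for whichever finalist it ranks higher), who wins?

Round 1 first-place votes: Blue 0, Orange 14, Pink 28, Green 29, Purple 10. Green and Pink advance.
Runoff: Green is ranked above Pink on 39 ballots, Pink above Green on 42.

Pink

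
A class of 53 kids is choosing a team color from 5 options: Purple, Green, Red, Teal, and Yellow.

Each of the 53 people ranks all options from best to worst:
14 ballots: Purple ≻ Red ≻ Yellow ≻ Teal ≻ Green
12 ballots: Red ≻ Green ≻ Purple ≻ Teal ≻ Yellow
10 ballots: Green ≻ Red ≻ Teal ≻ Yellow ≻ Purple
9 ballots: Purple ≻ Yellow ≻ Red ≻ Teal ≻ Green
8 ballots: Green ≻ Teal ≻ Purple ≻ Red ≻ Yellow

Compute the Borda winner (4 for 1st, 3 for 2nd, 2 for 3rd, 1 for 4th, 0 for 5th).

Red

Purple: 14×4 + 12×2 + 10×0 + 9×4 + 8×2 = 132
Green: 14×0 + 12×3 + 10×4 + 9×0 + 8×4 = 108
Red: 14×3 + 12×4 + 10×3 + 9×2 + 8×1 = 146
Teal: 14×1 + 12×1 + 10×2 + 9×1 + 8×3 = 79
Yellow: 14×2 + 12×0 + 10×1 + 9×3 + 8×0 = 65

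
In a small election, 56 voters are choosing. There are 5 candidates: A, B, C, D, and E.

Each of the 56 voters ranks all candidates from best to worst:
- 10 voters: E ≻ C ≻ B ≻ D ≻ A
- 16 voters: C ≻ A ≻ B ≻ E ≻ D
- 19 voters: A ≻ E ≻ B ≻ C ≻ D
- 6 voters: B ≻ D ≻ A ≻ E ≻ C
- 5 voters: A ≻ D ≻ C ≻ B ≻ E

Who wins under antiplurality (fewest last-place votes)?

Last-place votes: A 10, B 0, C 6, D 35, E 5.

B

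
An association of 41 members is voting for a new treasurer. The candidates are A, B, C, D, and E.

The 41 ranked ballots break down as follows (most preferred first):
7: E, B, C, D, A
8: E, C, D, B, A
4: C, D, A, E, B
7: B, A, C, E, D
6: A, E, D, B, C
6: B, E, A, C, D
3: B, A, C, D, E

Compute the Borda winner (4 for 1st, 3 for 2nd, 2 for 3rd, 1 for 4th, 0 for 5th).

E

A: 7×0 + 8×0 + 4×2 + 7×3 + 6×4 + 6×2 + 3×3 = 74
B: 7×3 + 8×1 + 4×0 + 7×4 + 6×1 + 6×4 + 3×4 = 99
C: 7×2 + 8×3 + 4×4 + 7×2 + 6×0 + 6×1 + 3×2 = 80
D: 7×1 + 8×2 + 4×3 + 7×0 + 6×2 + 6×0 + 3×1 = 50
E: 7×4 + 8×4 + 4×1 + 7×1 + 6×3 + 6×3 + 3×0 = 107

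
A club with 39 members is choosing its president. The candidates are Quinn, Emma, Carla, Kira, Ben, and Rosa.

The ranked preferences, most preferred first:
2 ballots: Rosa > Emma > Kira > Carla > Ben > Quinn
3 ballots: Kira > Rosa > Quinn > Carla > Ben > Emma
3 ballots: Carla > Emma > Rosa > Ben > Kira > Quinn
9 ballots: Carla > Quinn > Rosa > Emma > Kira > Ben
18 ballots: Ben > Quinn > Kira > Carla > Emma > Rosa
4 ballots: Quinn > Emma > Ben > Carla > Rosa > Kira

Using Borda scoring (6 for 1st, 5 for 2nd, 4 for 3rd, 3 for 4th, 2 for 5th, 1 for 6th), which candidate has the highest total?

Quinn

Quinn: 2×1 + 3×4 + 3×1 + 9×5 + 18×5 + 4×6 = 176
Emma: 2×5 + 3×1 + 3×5 + 9×3 + 18×2 + 4×5 = 111
Carla: 2×3 + 3×3 + 3×6 + 9×6 + 18×3 + 4×3 = 153
Kira: 2×4 + 3×6 + 3×2 + 9×2 + 18×4 + 4×1 = 126
Ben: 2×2 + 3×2 + 3×3 + 9×1 + 18×6 + 4×4 = 152
Rosa: 2×6 + 3×5 + 3×4 + 9×4 + 18×1 + 4×2 = 101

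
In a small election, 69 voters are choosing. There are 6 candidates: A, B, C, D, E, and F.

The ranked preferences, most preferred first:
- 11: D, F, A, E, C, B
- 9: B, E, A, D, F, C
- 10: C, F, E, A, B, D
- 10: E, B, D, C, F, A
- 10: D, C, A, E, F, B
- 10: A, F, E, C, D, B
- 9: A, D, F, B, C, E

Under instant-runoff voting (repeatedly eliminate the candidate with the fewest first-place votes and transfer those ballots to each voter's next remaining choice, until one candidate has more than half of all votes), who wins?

Round 1: A 19, B 9, C 10, D 21, E 10, F 0. F eliminated.
Round 2: A 19, B 9, C 10, D 21, E 10. B eliminated.
Round 3: A 19, C 10, D 21, E 19. C eliminated.
Round 4: A 19, D 21, E 29. A eliminated.
Round 5: D 30, E 39. E has a majority (≥35).

E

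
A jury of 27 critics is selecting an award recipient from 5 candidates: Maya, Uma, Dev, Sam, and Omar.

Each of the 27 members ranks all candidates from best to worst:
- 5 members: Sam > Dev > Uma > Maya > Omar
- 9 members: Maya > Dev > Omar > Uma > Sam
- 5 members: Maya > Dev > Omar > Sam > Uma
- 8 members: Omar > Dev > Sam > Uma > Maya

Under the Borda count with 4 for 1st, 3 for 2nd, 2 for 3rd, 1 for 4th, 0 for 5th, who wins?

Dev

Maya: 5×1 + 9×4 + 5×4 + 8×0 = 61
Uma: 5×2 + 9×1 + 5×0 + 8×1 = 27
Dev: 5×3 + 9×3 + 5×3 + 8×3 = 81
Sam: 5×4 + 9×0 + 5×1 + 8×2 = 41
Omar: 5×0 + 9×2 + 5×2 + 8×4 = 60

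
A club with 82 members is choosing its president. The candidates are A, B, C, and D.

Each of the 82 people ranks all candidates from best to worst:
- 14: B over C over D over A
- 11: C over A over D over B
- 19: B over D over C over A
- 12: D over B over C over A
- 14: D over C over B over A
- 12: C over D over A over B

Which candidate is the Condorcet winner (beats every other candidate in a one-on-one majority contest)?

D

D vs A: 71–11
D vs B: 49–33
D vs C: 45–37
D beats every other candidate.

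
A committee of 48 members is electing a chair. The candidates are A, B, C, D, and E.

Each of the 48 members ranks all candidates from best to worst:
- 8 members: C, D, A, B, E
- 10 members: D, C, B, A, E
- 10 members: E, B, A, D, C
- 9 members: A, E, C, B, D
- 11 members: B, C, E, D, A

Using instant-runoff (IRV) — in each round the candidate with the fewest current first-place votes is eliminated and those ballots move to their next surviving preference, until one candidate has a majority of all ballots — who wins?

E

Round 1: A 9, B 11, C 8, D 10, E 10. C eliminated.
Round 2: A 9, B 11, D 18, E 10. A eliminated.
Round 3: B 11, D 18, E 19. B eliminated.
Round 4: D 18, E 30. E has a majority (≥25).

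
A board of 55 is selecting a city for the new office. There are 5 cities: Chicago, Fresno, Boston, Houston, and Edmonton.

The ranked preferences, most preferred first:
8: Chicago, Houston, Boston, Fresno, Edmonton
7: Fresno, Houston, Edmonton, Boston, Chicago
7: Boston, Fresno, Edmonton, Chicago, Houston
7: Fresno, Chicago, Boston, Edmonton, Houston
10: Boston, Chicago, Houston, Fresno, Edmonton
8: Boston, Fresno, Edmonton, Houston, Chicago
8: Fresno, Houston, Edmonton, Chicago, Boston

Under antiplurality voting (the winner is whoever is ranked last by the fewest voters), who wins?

Last-place votes: Chicago 15, Fresno 0, Boston 8, Houston 14, Edmonton 18.

Fresno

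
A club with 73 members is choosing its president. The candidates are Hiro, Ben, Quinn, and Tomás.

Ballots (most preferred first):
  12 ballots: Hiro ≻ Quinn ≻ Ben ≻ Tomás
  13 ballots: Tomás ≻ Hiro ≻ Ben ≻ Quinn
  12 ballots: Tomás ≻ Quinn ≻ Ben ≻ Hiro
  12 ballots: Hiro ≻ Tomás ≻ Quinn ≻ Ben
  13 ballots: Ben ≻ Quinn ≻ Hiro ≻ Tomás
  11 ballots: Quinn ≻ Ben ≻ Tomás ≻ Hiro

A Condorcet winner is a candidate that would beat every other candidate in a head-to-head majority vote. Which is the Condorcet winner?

Hiro

Hiro vs Ben: 37–36
Hiro vs Quinn: 37–36
Hiro vs Tomás: 37–36
Hiro beats every other candidate.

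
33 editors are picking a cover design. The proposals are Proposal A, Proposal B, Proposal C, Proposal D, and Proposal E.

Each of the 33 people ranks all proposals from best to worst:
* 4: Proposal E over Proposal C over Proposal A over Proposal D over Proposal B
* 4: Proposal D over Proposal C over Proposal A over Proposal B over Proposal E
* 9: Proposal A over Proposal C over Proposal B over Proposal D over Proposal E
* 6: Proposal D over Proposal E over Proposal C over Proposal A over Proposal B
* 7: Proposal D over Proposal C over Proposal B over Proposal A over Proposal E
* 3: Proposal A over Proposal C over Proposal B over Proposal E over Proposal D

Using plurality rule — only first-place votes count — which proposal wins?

Proposal D

First-place votes: Proposal A 12, Proposal B 0, Proposal C 0, Proposal D 17, Proposal E 4.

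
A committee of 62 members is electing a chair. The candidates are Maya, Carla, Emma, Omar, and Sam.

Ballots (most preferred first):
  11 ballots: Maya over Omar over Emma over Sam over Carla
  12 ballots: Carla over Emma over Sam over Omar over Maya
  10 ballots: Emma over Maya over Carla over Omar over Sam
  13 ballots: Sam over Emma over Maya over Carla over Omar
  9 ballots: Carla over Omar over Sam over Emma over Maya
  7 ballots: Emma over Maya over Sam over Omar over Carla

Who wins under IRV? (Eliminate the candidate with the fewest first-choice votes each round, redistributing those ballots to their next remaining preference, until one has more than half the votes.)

Emma

Round 1: Maya 11, Carla 21, Emma 17, Omar 0, Sam 13. Omar eliminated.
Round 2: Maya 11, Carla 21, Emma 17, Sam 13. Maya eliminated.
Round 3: Carla 21, Emma 28, Sam 13. Sam eliminated.
Round 4: Carla 21, Emma 41. Emma has a majority (≥32).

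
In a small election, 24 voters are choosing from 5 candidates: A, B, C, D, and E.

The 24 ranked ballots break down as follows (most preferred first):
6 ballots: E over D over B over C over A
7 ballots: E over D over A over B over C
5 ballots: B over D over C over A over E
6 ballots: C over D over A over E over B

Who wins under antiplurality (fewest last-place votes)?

Last-place votes: A 6, B 6, C 7, D 0, E 5.

D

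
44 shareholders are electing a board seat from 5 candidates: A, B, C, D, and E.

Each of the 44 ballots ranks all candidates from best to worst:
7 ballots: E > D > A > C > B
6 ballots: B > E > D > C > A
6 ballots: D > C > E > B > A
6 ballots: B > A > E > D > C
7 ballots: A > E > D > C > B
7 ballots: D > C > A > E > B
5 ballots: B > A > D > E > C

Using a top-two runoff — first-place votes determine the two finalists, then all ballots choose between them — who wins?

D

Round 1 first-place votes: A 7, B 17, C 0, D 13, E 7. B and D advance.
Runoff: B is ranked above D on 17 ballots, D above B on 27.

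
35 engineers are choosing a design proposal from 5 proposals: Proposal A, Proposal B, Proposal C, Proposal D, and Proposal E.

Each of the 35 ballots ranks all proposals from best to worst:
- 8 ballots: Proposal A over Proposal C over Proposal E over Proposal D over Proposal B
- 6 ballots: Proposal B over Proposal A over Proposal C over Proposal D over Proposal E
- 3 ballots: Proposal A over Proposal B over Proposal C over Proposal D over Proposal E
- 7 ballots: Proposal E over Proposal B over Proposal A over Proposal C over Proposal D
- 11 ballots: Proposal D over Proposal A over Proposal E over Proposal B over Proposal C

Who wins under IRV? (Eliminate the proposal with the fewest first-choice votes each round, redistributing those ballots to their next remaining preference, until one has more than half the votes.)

Proposal A

Round 1: Proposal A 11, Proposal B 6, Proposal C 0, Proposal D 11, Proposal E 7. Proposal C eliminated.
Round 2: Proposal A 11, Proposal B 6, Proposal D 11, Proposal E 7. Proposal B eliminated.
Round 3: Proposal A 17, Proposal D 11, Proposal E 7. Proposal E eliminated.
Round 4: Proposal A 24, Proposal D 11. Proposal A has a majority (≥18).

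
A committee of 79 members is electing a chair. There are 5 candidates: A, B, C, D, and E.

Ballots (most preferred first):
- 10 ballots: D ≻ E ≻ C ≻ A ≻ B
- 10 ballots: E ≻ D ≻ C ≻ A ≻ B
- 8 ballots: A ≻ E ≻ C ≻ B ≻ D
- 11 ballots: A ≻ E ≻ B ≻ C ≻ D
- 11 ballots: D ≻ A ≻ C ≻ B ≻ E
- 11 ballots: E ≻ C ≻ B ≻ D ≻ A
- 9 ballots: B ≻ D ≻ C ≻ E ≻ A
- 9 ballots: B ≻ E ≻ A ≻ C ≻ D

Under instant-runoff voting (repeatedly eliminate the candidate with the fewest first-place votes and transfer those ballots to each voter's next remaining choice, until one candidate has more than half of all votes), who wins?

Round 1: A 19, B 18, C 0, D 21, E 21. C eliminated.
Round 2: A 19, B 18, D 21, E 21. B eliminated.
Round 3: A 19, D 30, E 30. A eliminated.
Round 4: D 30, E 49. E has a majority (≥40).

E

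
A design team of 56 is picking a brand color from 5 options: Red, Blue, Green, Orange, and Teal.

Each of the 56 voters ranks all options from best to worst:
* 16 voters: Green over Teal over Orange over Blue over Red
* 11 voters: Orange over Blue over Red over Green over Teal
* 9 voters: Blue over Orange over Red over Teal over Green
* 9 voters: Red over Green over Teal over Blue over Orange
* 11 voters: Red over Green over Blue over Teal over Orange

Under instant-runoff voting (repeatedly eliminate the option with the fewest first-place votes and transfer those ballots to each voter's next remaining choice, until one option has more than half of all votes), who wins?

Orange

Round 1: Red 20, Blue 9, Green 16, Orange 11, Teal 0. Teal eliminated.
Round 2: Red 20, Blue 9, Green 16, Orange 11. Blue eliminated.
Round 3: Red 20, Green 16, Orange 20. Green eliminated.
Round 4: Red 20, Orange 36. Orange has a majority (≥29).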